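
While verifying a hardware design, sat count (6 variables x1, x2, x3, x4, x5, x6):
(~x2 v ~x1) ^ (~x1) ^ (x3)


CNF with 3 clauses over 6 vars (64 assignments).
An assignment satisfies CNF iff every clause has >=1 true literal.
Check each row (bits = x1,x2,x3,x4,x5,x6; clause T/F shown):
  row 0 [000000]: clauses=TTF -> 0
  row 1 [000001]: clauses=TTF -> 0
  row 2 [000010]: clauses=TTF -> 0
  row 3 [000011]: clauses=TTF -> 0
  row 4 [000100]: clauses=TTF -> 0
  (every remaining row is evaluated the same way; all 64 results are listed next)
Full result column, 8 rows per line (x1,x2,x3 fixed per line; x4,x5,x6 runs 000..111 left to right):
  rows 0-7 [x1,x2,x3=000]: 00000000  (ones: 0)
  rows 8-15 [x1,x2,x3=001]: 11111111  (ones: 8)
  rows 16-23 [x1,x2,x3=010]: 00000000  (ones: 0)
  rows 24-31 [x1,x2,x3=011]: 11111111  (ones: 8)
  rows 32-39 [x1,x2,x3=100]: 00000000  (ones: 0)
  rows 40-47 [x1,x2,x3=101]: 00000000  (ones: 0)
  rows 48-55 [x1,x2,x3=110]: 00000000  (ones: 0)
  rows 56-63 [x1,x2,x3=111]: 00000000  (ones: 0)
Satisfying assignments = 0+8+0+8+0+0+0+0 = 16

16


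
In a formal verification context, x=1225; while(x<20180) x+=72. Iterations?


Step 1: x goes from 1225 toward 20180 by 72; the body runs while x<20180, so iterations = ceil((bound-start)/step)
Step 2: Distance=18955
Step 3: ceil(18955/72)=264

264


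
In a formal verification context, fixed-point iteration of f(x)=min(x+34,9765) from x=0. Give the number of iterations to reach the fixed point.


Step 1: x=0, cap=9765, increment=34
Step 2: x grows by 34 each step until capped at 9765; fixed point is x=9765
Step 3: iterations = ceil(9765/34) = 288

288


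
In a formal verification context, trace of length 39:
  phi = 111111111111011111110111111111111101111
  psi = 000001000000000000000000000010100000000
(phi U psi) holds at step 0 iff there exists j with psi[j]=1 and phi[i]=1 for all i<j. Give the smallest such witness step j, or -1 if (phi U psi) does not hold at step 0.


(phi U psi) at 0: need smallest j with psi[j]=1 and phi[i]=1 for all i in [0,j).
Scan from step 0:
  step 0: phi=1, psi=0 -> continue
  step 1: phi=1, psi=0 -> continue
  step 2: phi=1, psi=0 -> continue
  step 3: phi=1, psi=0 -> continue
  step 5: psi=1 and phi held for [0,5) -> witness found
Witness step = 5

5


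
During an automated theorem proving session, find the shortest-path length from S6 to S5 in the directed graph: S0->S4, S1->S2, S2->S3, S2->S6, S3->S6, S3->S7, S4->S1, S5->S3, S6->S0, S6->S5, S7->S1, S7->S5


BFS layer-by-layer from S6:
  dist 0: {S6}
  dist 1: {S0, S5}
  -> S5 reached at distance 1
Shortest path length = 1

1


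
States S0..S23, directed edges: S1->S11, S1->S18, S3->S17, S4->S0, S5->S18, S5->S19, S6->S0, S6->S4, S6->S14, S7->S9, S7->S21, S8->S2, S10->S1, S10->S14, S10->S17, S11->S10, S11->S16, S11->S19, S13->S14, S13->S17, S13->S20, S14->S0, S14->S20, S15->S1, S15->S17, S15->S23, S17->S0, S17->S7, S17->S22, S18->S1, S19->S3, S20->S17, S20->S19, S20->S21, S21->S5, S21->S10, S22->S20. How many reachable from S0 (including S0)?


BFS from S0:
  layer 0: {S0}
Reachable set: {S0}
Count = 1

1


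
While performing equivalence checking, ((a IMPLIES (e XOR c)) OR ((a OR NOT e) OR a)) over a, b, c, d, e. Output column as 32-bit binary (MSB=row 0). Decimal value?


Formula: ((a IMPLIES (e XOR c)) OR ((a OR NOT e) OR a)) over a, b, c, d, e (32 rows)
Evaluate each row (bits = a,b,c,d,e, MSB first):
  row 0 [00000]: ((0 IMPLIES (0 XOR 0)) OR ((0 OR NOT 0) OR 0)) -> 1
  row 1 [00001]: ((0 IMPLIES (1 XOR 0)) OR ((0 OR NOT 1) OR 0)) -> 1
  row 2 [00010]: ((0 IMPLIES (0 XOR 0)) OR ((0 OR NOT 0) OR 0)) -> 1
  row 3 [00011]: ((0 IMPLIES (1 XOR 0)) OR ((0 OR NOT 1) OR 0)) -> 1
  row 4 [00100]: ((0 IMPLIES (0 XOR 1)) OR ((0 OR NOT 0) OR 0)) -> 1
  row 5 [00101]: ((0 IMPLIES (1 XOR 1)) OR ((0 OR NOT 1) OR 0)) -> 1
  row 6 [00110]: ((0 IMPLIES (0 XOR 1)) OR ((0 OR NOT 0) OR 0)) -> 1
  row 7 [00111]: ((0 IMPLIES (1 XOR 1)) OR ((0 OR NOT 1) OR 0)) -> 1
  row 8 [01000]: ((0 IMPLIES (0 XOR 0)) OR ((0 OR NOT 0) OR 0)) -> 1
  row 9 [01001]: ((0 IMPLIES (1 XOR 0)) OR ((0 OR NOT 1) OR 0)) -> 1
  row 10 [01010]: ((0 IMPLIES (0 XOR 0)) OR ((0 OR NOT 0) OR 0)) -> 1
  row 11 [01011]: ((0 IMPLIES (1 XOR 0)) OR ((0 OR NOT 1) OR 0)) -> 1
  row 12 [01100]: ((0 IMPLIES (0 XOR 1)) OR ((0 OR NOT 0) OR 0)) -> 1
  row 13 [01101]: ((0 IMPLIES (1 XOR 1)) OR ((0 OR NOT 1) OR 0)) -> 1
  row 14 [01110]: ((0 IMPLIES (0 XOR 1)) OR ((0 OR NOT 0) OR 0)) -> 1
  row 15 [01111]: ((0 IMPLIES (1 XOR 1)) OR ((0 OR NOT 1) OR 0)) -> 1
  row 16 [10000]: ((1 IMPLIES (0 XOR 0)) OR ((1 OR NOT 0) OR 1)) -> 1
  row 17 [10001]: ((1 IMPLIES (1 XOR 0)) OR ((1 OR NOT 1) OR 1)) -> 1
  row 18 [10010]: ((1 IMPLIES (0 XOR 0)) OR ((1 OR NOT 0) OR 1)) -> 1
  row 19 [10011]: ((1 IMPLIES (1 XOR 0)) OR ((1 OR NOT 1) OR 1)) -> 1
  row 20 [10100]: ((1 IMPLIES (0 XOR 1)) OR ((1 OR NOT 0) OR 1)) -> 1
  row 21 [10101]: ((1 IMPLIES (1 XOR 1)) OR ((1 OR NOT 1) OR 1)) -> 1
  row 22 [10110]: ((1 IMPLIES (0 XOR 1)) OR ((1 OR NOT 0) OR 1)) -> 1
  row 23 [10111]: ((1 IMPLIES (1 XOR 1)) OR ((1 OR NOT 1) OR 1)) -> 1
  row 24 [11000]: ((1 IMPLIES (0 XOR 0)) OR ((1 OR NOT 0) OR 1)) -> 1
  row 25 [11001]: ((1 IMPLIES (1 XOR 0)) OR ((1 OR NOT 1) OR 1)) -> 1
  row 26 [11010]: ((1 IMPLIES (0 XOR 0)) OR ((1 OR NOT 0) OR 1)) -> 1
  row 27 [11011]: ((1 IMPLIES (1 XOR 0)) OR ((1 OR NOT 1) OR 1)) -> 1
  row 28 [11100]: ((1 IMPLIES (0 XOR 1)) OR ((1 OR NOT 0) OR 1)) -> 1
  row 29 [11101]: ((1 IMPLIES (1 XOR 1)) OR ((1 OR NOT 1) OR 1)) -> 1
  row 30 [11110]: ((1 IMPLIES (0 XOR 1)) OR ((1 OR NOT 0) OR 1)) -> 1
  row 31 [11111]: ((1 IMPLIES (1 XOR 1)) OR ((1 OR NOT 1) OR 1)) -> 1
Full result column, 4 rows per line (a,b,c fixed per line; d,e runs 00..11 left to right):
  rows 0-3 [a,b,c=000]: 1111  = hex F
  rows 4-7 [a,b,c=001]: 1111  = hex F
  rows 8-11 [a,b,c=010]: 1111  = hex F
  rows 12-15 [a,b,c=011]: 1111  = hex F
  rows 16-19 [a,b,c=100]: 1111  = hex F
  rows 20-23 [a,b,c=101]: 1111  = hex F
  rows 24-27 [a,b,c=110]: 1111  = hex F
  rows 28-31 [a,b,c=111]: 1111  = hex F
Output column (row 0 .. row 31) = 11111111111111111111111111111111
Output column grouped in 4s = 1111 1111 1111 1111 1111 1111 1111 1111 = 0xFFFFFFFF
Convert to decimal digit by digit (value = value*16 + digit):
  F -> 15
  15*16 + 15 (F) = 255
  255*16 + 15 (F) = 4095
  4095*16 + 15 (F) = 65535
  65535*16 + 15 (F) = 1048575
  1048575*16 + 15 (F) = 16777215
  16777215*16 + 15 (F) = 268435455
  268435455*16 + 15 (F) = 4294967295
Decimal = 4294967295

4294967295


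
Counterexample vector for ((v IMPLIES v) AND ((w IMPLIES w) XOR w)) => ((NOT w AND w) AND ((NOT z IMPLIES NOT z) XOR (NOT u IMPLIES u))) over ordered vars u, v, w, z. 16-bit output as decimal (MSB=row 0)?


F1 = ((v IMPLIES v) AND ((w IMPLIES w) XOR w))
F2 = ((NOT w AND w) AND ((NOT z IMPLIES NOT z) XOR (NOT u IMPLIES u)))
Counterexample to F1=>F2 is where F1=1 and F2=0.
Evaluate each row (bits = u,v,w,z, MSB first):
  row 0 [0000]: F1=1 F2=0 -> F1&~F2 -> 1
  row 1 [0001]: F1=1 F2=0 -> F1&~F2 -> 1
  row 2 [0010]: F1=0 F2=0 -> F1&~F2 -> 0
  row 3 [0011]: F1=0 F2=0 -> F1&~F2 -> 0
  row 4 [0100]: F1=1 F2=0 -> F1&~F2 -> 1
  row 5 [0101]: F1=1 F2=0 -> F1&~F2 -> 1
  row 6 [0110]: F1=0 F2=0 -> F1&~F2 -> 0
  row 7 [0111]: F1=0 F2=0 -> F1&~F2 -> 0
  row 8 [1000]: F1=1 F2=0 -> F1&~F2 -> 1
  row 9 [1001]: F1=1 F2=0 -> F1&~F2 -> 1
  row 10 [1010]: F1=0 F2=0 -> F1&~F2 -> 0
  row 11 [1011]: F1=0 F2=0 -> F1&~F2 -> 0
  row 12 [1100]: F1=1 F2=0 -> F1&~F2 -> 1
  row 13 [1101]: F1=1 F2=0 -> F1&~F2 -> 1
  row 14 [1110]: F1=0 F2=0 -> F1&~F2 -> 0
  row 15 [1111]: F1=0 F2=0 -> F1&~F2 -> 0
Full result column, 4 rows per line (u,v fixed per line; w,z runs 00..11 left to right):
  rows 0-3 [u,v=00]: 1100  = hex C
  rows 4-7 [u,v=01]: 1100  = hex C
  rows 8-11 [u,v=10]: 1100  = hex C
  rows 12-15 [u,v=11]: 1100  = hex C
Counterexample vector (row 0 .. row 15) = 1100110011001100
Output column grouped in 4s = 1100 1100 1100 1100 = 0xCCCC
Convert to decimal digit by digit (value = value*16 + digit):
  C -> 12
  12*16 + 12 (C) = 204
  204*16 + 12 (C) = 3276
  3276*16 + 12 (C) = 52428
Decimal = 52428

52428


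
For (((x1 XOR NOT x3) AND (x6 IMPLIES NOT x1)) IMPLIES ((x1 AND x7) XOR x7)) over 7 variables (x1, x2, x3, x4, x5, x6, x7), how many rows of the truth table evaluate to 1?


Formula: (((x1 XOR NOT x3) AND (x6 IMPLIES NOT x1)) IMPLIES ((x1 AND x7) XOR x7)) over 7 vars (128 rows)
Evaluate each row (x1, x2, x3, x4, x5, x6, x7 as bits, MSB first):
  row 0 [0000000]: (((0 XOR NOT 0) AND (0 IMPLIES NOT 0)) IMPLIES ((0 AND 0) XOR 0)) -> 0
  row 1 [0000001]: (((0 XOR NOT 0) AND (0 IMPLIES NOT 0)) IMPLIES ((0 AND 1) XOR 1)) -> 1
  row 2 [0000010]: (((0 XOR NOT 0) AND (1 IMPLIES NOT 0)) IMPLIES ((0 AND 0) XOR 0)) -> 0
  row 3 [0000011]: (((0 XOR NOT 0) AND (1 IMPLIES NOT 0)) IMPLIES ((0 AND 1) XOR 1)) -> 1
  row 4 [0000100]: (((0 XOR NOT 0) AND (0 IMPLIES NOT 0)) IMPLIES ((0 AND 0) XOR 0)) -> 0
  (every remaining row is evaluated the same way; all 128 results are listed next)
Full result column, 8 rows per line (x1,x2,x3,x4 fixed per line; x5,x6,x7 runs 000..111 left to right):
  rows 0-7 [x1,x2,x3,x4=0000]: 01010101  (ones: 4)
  rows 8-15 [x1,x2,x3,x4=0001]: 01010101  (ones: 4)
  rows 16-23 [x1,x2,x3,x4=0010]: 11111111  (ones: 8)
  rows 24-31 [x1,x2,x3,x4=0011]: 11111111  (ones: 8)
  rows 32-39 [x1,x2,x3,x4=0100]: 01010101  (ones: 4)
  rows 40-47 [x1,x2,x3,x4=0101]: 01010101  (ones: 4)
  rows 48-55 [x1,x2,x3,x4=0110]: 11111111  (ones: 8)
  rows 56-63 [x1,x2,x3,x4=0111]: 11111111  (ones: 8)
  rows 64-71 [x1,x2,x3,x4=1000]: 11111111  (ones: 8)
  rows 72-79 [x1,x2,x3,x4=1001]: 11111111  (ones: 8)
  rows 80-87 [x1,x2,x3,x4=1010]: 00110011  (ones: 4)
  rows 88-95 [x1,x2,x3,x4=1011]: 00110011  (ones: 4)
  rows 96-103 [x1,x2,x3,x4=1100]: 11111111  (ones: 8)
  rows 104-111 [x1,x2,x3,x4=1101]: 11111111  (ones: 8)
  rows 112-119 [x1,x2,x3,x4=1110]: 00110011  (ones: 4)
  rows 120-127 [x1,x2,x3,x4=1111]: 00110011  (ones: 4)
Count of 1-rows = 4+4+8+8+4+4+8+8+8+8+4+4+8+8+4+4 = 96

96


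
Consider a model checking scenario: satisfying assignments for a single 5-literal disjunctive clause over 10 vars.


Step 1: Total=2^10=1024
Step 2: Unsat when all 5 false: 2^5=32
Step 3: Sat=1024-32=992

992


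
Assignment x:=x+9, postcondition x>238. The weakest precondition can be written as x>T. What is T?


Formula: wp(x:=E, P) = P[E/x] (substitute E for x in postcondition)
Step 1: Postcondition: x>238
Step 2: Substitute x+9 for x: x+9>238
Step 3: Solve for x: x > 238-9 = 229

229


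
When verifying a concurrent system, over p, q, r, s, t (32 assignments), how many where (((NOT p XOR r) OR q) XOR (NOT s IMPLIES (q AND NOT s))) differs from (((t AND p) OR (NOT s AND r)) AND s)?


F1 = (((NOT p XOR r) OR q) XOR (NOT s IMPLIES (q AND NOT s)))
F2 = (((t AND p) OR (NOT s AND r)) AND s)
Evaluate both on each of 32 rows (bits = p,q,r,s,t):
  row 0 [00000]: F1=1 F2=0 (differ) -> 1
  row 1 [00001]: F1=1 F2=0 (differ) -> 1
  row 2 [00010]: F1=0 F2=0 -> 0
  row 3 [00011]: F1=0 F2=0 -> 0
  row 4 [00100]: F1=0 F2=0 -> 0
  row 5 [00101]: F1=0 F2=0 -> 0
  row 6 [00110]: F1=1 F2=0 (differ) -> 1
  row 7 [00111]: F1=1 F2=0 (differ) -> 1
  row 8 [01000]: F1=0 F2=0 -> 0
  row 9 [01001]: F1=0 F2=0 -> 0
  row 10 [01010]: F1=0 F2=0 -> 0
  row 11 [01011]: F1=0 F2=0 -> 0
  row 12 [01100]: F1=0 F2=0 -> 0
  row 13 [01101]: F1=0 F2=0 -> 0
  row 14 [01110]: F1=0 F2=0 -> 0
  row 15 [01111]: F1=0 F2=0 -> 0
  row 16 [10000]: F1=0 F2=0 -> 0
  row 17 [10001]: F1=0 F2=0 -> 0
  row 18 [10010]: F1=1 F2=0 (differ) -> 1
  row 19 [10011]: F1=1 F2=1 -> 0
  row 20 [10100]: F1=1 F2=0 (differ) -> 1
  row 21 [10101]: F1=1 F2=0 (differ) -> 1
  row 22 [10110]: F1=0 F2=0 -> 0
  row 23 [10111]: F1=0 F2=1 (differ) -> 1
  row 24 [11000]: F1=0 F2=0 -> 0
  row 25 [11001]: F1=0 F2=0 -> 0
  row 26 [11010]: F1=0 F2=0 -> 0
  row 27 [11011]: F1=0 F2=1 (differ) -> 1
  row 28 [11100]: F1=0 F2=0 -> 0
  row 29 [11101]: F1=0 F2=0 -> 0
  row 30 [11110]: F1=0 F2=0 -> 0
  row 31 [11111]: F1=0 F2=1 (differ) -> 1
Full result column, 8 rows per line (p,q fixed per line; r,s,t runs 000..111 left to right):
  rows 0-7 [p,q=00]: 11000011  (ones: 4)
  rows 8-15 [p,q=01]: 00000000  (ones: 0)
  rows 16-23 [p,q=10]: 00101101  (ones: 4)
  rows 24-31 [p,q=11]: 00010001  (ones: 2)
Disagreements = 4+0+4+2 = 10

10


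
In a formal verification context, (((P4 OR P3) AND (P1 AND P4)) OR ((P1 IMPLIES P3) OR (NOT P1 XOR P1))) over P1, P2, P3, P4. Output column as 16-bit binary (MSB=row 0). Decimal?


Formula: (((P4 OR P3) AND (P1 AND P4)) OR ((P1 IMPLIES P3) OR (NOT P1 XOR P1))) over P1, P2, P3, P4 (16 rows)
Evaluate each row (bits = P1,P2,P3,P4, MSB first):
  row 0 [0000]: (((0 OR 0) AND (0 AND 0)) OR ((0 IMPLIES 0) OR (NOT 0 XOR 0))) -> 1
  row 1 [0001]: (((1 OR 0) AND (0 AND 1)) OR ((0 IMPLIES 0) OR (NOT 0 XOR 0))) -> 1
  row 2 [0010]: (((0 OR 1) AND (0 AND 0)) OR ((0 IMPLIES 1) OR (NOT 0 XOR 0))) -> 1
  row 3 [0011]: (((1 OR 1) AND (0 AND 1)) OR ((0 IMPLIES 1) OR (NOT 0 XOR 0))) -> 1
  row 4 [0100]: (((0 OR 0) AND (0 AND 0)) OR ((0 IMPLIES 0) OR (NOT 0 XOR 0))) -> 1
  row 5 [0101]: (((1 OR 0) AND (0 AND 1)) OR ((0 IMPLIES 0) OR (NOT 0 XOR 0))) -> 1
  row 6 [0110]: (((0 OR 1) AND (0 AND 0)) OR ((0 IMPLIES 1) OR (NOT 0 XOR 0))) -> 1
  row 7 [0111]: (((1 OR 1) AND (0 AND 1)) OR ((0 IMPLIES 1) OR (NOT 0 XOR 0))) -> 1
  row 8 [1000]: (((0 OR 0) AND (1 AND 0)) OR ((1 IMPLIES 0) OR (NOT 1 XOR 1))) -> 1
  row 9 [1001]: (((1 OR 0) AND (1 AND 1)) OR ((1 IMPLIES 0) OR (NOT 1 XOR 1))) -> 1
  row 10 [1010]: (((0 OR 1) AND (1 AND 0)) OR ((1 IMPLIES 1) OR (NOT 1 XOR 1))) -> 1
  row 11 [1011]: (((1 OR 1) AND (1 AND 1)) OR ((1 IMPLIES 1) OR (NOT 1 XOR 1))) -> 1
  row 12 [1100]: (((0 OR 0) AND (1 AND 0)) OR ((1 IMPLIES 0) OR (NOT 1 XOR 1))) -> 1
  row 13 [1101]: (((1 OR 0) AND (1 AND 1)) OR ((1 IMPLIES 0) OR (NOT 1 XOR 1))) -> 1
  row 14 [1110]: (((0 OR 1) AND (1 AND 0)) OR ((1 IMPLIES 1) OR (NOT 1 XOR 1))) -> 1
  row 15 [1111]: (((1 OR 1) AND (1 AND 1)) OR ((1 IMPLIES 1) OR (NOT 1 XOR 1))) -> 1
Full result column, 4 rows per line (P1,P2 fixed per line; P3,P4 runs 00..11 left to right):
  rows 0-3 [P1,P2=00]: 1111  = hex F
  rows 4-7 [P1,P2=01]: 1111  = hex F
  rows 8-11 [P1,P2=10]: 1111  = hex F
  rows 12-15 [P1,P2=11]: 1111  = hex F
Output column (row 0 .. row 15) = 1111111111111111
Output column grouped in 4s = 1111 1111 1111 1111 = 0xFFFF
Convert to decimal digit by digit (value = value*16 + digit):
  F -> 15
  15*16 + 15 (F) = 255
  255*16 + 15 (F) = 4095
  4095*16 + 15 (F) = 65535
Decimal = 65535

65535


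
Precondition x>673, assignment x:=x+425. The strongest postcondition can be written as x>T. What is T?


Formula: sp(P, x:=E) = exists old_x. (x = E[old_x/x]) AND P[old_x/x] (old_x is the value of x before the assignment; eliminate old_x by solving x = E[old_x/x] for old_x)
Step 1: Precondition P: x>673, i.e. old_x > 673
Step 2: Assignment gives x = old_x + 425, so old_x = x - 425
Step 3: Substitute into P: x - 425 > 673
Step 4: Simplify: x > 673+425 = 1098

1098


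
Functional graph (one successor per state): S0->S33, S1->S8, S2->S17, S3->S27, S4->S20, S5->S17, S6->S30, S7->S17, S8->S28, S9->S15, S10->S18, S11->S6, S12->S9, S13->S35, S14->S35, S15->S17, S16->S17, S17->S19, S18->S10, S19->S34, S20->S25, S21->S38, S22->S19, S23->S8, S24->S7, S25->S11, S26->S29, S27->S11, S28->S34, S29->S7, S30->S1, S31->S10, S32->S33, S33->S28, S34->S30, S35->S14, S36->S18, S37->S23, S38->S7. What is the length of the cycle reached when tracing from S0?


Trace from S0 until a state repeats:
  S0 -> S33 -> S28 -> S34 -> S30 -> S1 -> S8 -> S28
S28 first seen at step 2, revisited at step 7.
Cycle length = 7 - 2 = 5

5


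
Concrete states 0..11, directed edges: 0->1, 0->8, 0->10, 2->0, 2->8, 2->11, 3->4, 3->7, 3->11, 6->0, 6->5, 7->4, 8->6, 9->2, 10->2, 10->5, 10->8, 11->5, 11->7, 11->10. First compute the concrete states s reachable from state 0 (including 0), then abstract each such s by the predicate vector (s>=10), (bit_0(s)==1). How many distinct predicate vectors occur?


BFS from 0:
Concrete reachable: {0, 1, 2, 4, 5, 6, 7, 8, 10, 11}
Abstract via predicates (s>=10), (bit_0(s)==1):
  (0,0) <- {0, 2, 4, 6, 8}
  (0,1) <- {1, 5, 7}
  (1,0) <- {10}
  (1,1) <- {11}
Distinct abstract states = 4

4


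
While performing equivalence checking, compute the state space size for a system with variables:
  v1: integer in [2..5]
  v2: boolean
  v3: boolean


State space = product of domain sizes of all variables.
Domain sizes:
  v1 (integer in [2..5]): 4
  v2 (boolean): 2
  v3 (boolean): 2
Product = 4 * 2 * 2 = 16

16


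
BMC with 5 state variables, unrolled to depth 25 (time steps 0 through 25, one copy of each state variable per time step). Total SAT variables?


BMC unrolls to depth k, creating one copy of each state var for steps 0..k.
Step count = 25 + 1 = 26 (steps 0 through 25)
Vars per step = 5
Total = 5 * 26 = 130

130


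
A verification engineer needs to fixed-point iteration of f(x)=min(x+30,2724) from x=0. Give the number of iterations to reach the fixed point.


Step 1: x=0, cap=2724, increment=30
Step 2: x grows by 30 each step until capped at 2724; fixed point is x=2724
Step 3: iterations = ceil(2724/30) = 91

91


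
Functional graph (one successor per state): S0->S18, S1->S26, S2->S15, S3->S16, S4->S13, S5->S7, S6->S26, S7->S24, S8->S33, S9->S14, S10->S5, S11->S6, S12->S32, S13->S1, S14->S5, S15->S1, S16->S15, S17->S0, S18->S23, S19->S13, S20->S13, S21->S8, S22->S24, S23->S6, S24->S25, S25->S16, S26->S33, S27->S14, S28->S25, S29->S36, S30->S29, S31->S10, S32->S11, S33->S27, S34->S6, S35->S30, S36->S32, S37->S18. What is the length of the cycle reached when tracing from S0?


Trace from S0 until a state repeats:
  S0 -> S18 -> S23 -> S6 -> S26 -> S33 -> S27 -> S14 -> S5 -> S7 -> S24 -> S25 -> S16 -> S15 -> S1 -> S26
S26 first seen at step 4, revisited at step 15.
Cycle length = 15 - 4 = 11

11


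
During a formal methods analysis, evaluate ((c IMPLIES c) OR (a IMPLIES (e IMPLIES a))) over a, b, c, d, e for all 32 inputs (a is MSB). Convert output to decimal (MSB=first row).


Formula: ((c IMPLIES c) OR (a IMPLIES (e IMPLIES a))) over a, b, c, d, e (32 rows)
Evaluate each row (bits = a,b,c,d,e, MSB first):
  row 0 [00000]: ((0 IMPLIES 0) OR (0 IMPLIES (0 IMPLIES 0))) -> 1
  row 1 [00001]: ((0 IMPLIES 0) OR (0 IMPLIES (1 IMPLIES 0))) -> 1
  row 2 [00010]: ((0 IMPLIES 0) OR (0 IMPLIES (0 IMPLIES 0))) -> 1
  row 3 [00011]: ((0 IMPLIES 0) OR (0 IMPLIES (1 IMPLIES 0))) -> 1
  row 4 [00100]: ((1 IMPLIES 1) OR (0 IMPLIES (0 IMPLIES 0))) -> 1
  row 5 [00101]: ((1 IMPLIES 1) OR (0 IMPLIES (1 IMPLIES 0))) -> 1
  row 6 [00110]: ((1 IMPLIES 1) OR (0 IMPLIES (0 IMPLIES 0))) -> 1
  row 7 [00111]: ((1 IMPLIES 1) OR (0 IMPLIES (1 IMPLIES 0))) -> 1
  row 8 [01000]: ((0 IMPLIES 0) OR (0 IMPLIES (0 IMPLIES 0))) -> 1
  row 9 [01001]: ((0 IMPLIES 0) OR (0 IMPLIES (1 IMPLIES 0))) -> 1
  row 10 [01010]: ((0 IMPLIES 0) OR (0 IMPLIES (0 IMPLIES 0))) -> 1
  row 11 [01011]: ((0 IMPLIES 0) OR (0 IMPLIES (1 IMPLIES 0))) -> 1
  row 12 [01100]: ((1 IMPLIES 1) OR (0 IMPLIES (0 IMPLIES 0))) -> 1
  row 13 [01101]: ((1 IMPLIES 1) OR (0 IMPLIES (1 IMPLIES 0))) -> 1
  row 14 [01110]: ((1 IMPLIES 1) OR (0 IMPLIES (0 IMPLIES 0))) -> 1
  row 15 [01111]: ((1 IMPLIES 1) OR (0 IMPLIES (1 IMPLIES 0))) -> 1
  row 16 [10000]: ((0 IMPLIES 0) OR (1 IMPLIES (0 IMPLIES 1))) -> 1
  row 17 [10001]: ((0 IMPLIES 0) OR (1 IMPLIES (1 IMPLIES 1))) -> 1
  row 18 [10010]: ((0 IMPLIES 0) OR (1 IMPLIES (0 IMPLIES 1))) -> 1
  row 19 [10011]: ((0 IMPLIES 0) OR (1 IMPLIES (1 IMPLIES 1))) -> 1
  row 20 [10100]: ((1 IMPLIES 1) OR (1 IMPLIES (0 IMPLIES 1))) -> 1
  row 21 [10101]: ((1 IMPLIES 1) OR (1 IMPLIES (1 IMPLIES 1))) -> 1
  row 22 [10110]: ((1 IMPLIES 1) OR (1 IMPLIES (0 IMPLIES 1))) -> 1
  row 23 [10111]: ((1 IMPLIES 1) OR (1 IMPLIES (1 IMPLIES 1))) -> 1
  row 24 [11000]: ((0 IMPLIES 0) OR (1 IMPLIES (0 IMPLIES 1))) -> 1
  row 25 [11001]: ((0 IMPLIES 0) OR (1 IMPLIES (1 IMPLIES 1))) -> 1
  row 26 [11010]: ((0 IMPLIES 0) OR (1 IMPLIES (0 IMPLIES 1))) -> 1
  row 27 [11011]: ((0 IMPLIES 0) OR (1 IMPLIES (1 IMPLIES 1))) -> 1
  row 28 [11100]: ((1 IMPLIES 1) OR (1 IMPLIES (0 IMPLIES 1))) -> 1
  row 29 [11101]: ((1 IMPLIES 1) OR (1 IMPLIES (1 IMPLIES 1))) -> 1
  row 30 [11110]: ((1 IMPLIES 1) OR (1 IMPLIES (0 IMPLIES 1))) -> 1
  row 31 [11111]: ((1 IMPLIES 1) OR (1 IMPLIES (1 IMPLIES 1))) -> 1
Full result column, 4 rows per line (a,b,c fixed per line; d,e runs 00..11 left to right):
  rows 0-3 [a,b,c=000]: 1111  = hex F
  rows 4-7 [a,b,c=001]: 1111  = hex F
  rows 8-11 [a,b,c=010]: 1111  = hex F
  rows 12-15 [a,b,c=011]: 1111  = hex F
  rows 16-19 [a,b,c=100]: 1111  = hex F
  rows 20-23 [a,b,c=101]: 1111  = hex F
  rows 24-27 [a,b,c=110]: 1111  = hex F
  rows 28-31 [a,b,c=111]: 1111  = hex F
Output column (row 0 .. row 31) = 11111111111111111111111111111111
Output column grouped in 4s = 1111 1111 1111 1111 1111 1111 1111 1111 = 0xFFFFFFFF
Convert to decimal digit by digit (value = value*16 + digit):
  F -> 15
  15*16 + 15 (F) = 255
  255*16 + 15 (F) = 4095
  4095*16 + 15 (F) = 65535
  65535*16 + 15 (F) = 1048575
  1048575*16 + 15 (F) = 16777215
  16777215*16 + 15 (F) = 268435455
  268435455*16 + 15 (F) = 4294967295
Decimal = 4294967295

4294967295


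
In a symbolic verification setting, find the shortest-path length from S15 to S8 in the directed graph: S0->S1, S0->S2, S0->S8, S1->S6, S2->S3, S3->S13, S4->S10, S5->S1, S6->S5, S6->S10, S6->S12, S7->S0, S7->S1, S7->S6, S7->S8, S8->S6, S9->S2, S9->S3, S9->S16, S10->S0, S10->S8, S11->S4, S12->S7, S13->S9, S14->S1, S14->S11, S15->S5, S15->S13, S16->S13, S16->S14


BFS layer-by-layer from S15:
  dist 0: {S15}
  dist 1: {S5, S13}
  dist 2: {S1, S9}
  dist 3: {S2, S3, S6, S16}
  dist 4: {S10, S12, S14}
  dist 5: {S0, S7, S8, S11}
  -> S8 reached at distance 5
Shortest path length = 5

5


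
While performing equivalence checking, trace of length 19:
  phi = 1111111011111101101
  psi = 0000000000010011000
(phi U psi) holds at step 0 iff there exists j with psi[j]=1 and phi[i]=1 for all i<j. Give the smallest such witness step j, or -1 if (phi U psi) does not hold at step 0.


(phi U psi) at 0: need smallest j with psi[j]=1 and phi[i]=1 for all i in [0,j).
Scan from step 0:
  step 0: phi=1, psi=0 -> continue
  step 1: phi=1, psi=0 -> continue
  step 2: phi=1, psi=0 -> continue
  step 3: phi=1, psi=0 -> continue
  step 7: phi=0 -> phi-prefix broken from here
  step 11: psi=1 but phi already failed -> not a witness
  step 14: psi=1 but phi already failed -> not a witness
  step 15: psi=1 but phi already failed -> not a witness
  end of trace: no witness -> -1
Witness step = -1

-1


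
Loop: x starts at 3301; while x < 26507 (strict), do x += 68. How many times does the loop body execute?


Step 1: x goes from 3301 toward 26507 by 68; the body runs while x<26507, so iterations = ceil((bound-start)/step)
Step 2: Distance=23206
Step 3: ceil(23206/68)=342

342


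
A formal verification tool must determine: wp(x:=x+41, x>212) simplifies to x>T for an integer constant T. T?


Formula: wp(x:=E, P) = P[E/x] (substitute E for x in postcondition)
Step 1: Postcondition: x>212
Step 2: Substitute x+41 for x: x+41>212
Step 3: Solve for x: x > 212-41 = 171

171


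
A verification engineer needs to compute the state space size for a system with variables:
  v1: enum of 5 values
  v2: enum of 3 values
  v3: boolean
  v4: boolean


State space = product of domain sizes of all variables.
Domain sizes:
  v1 (enum of 5 values): 5
  v2 (enum of 3 values): 3
  v3 (boolean): 2
  v4 (boolean): 2
Product = 5 * 3 * 2 * 2 = 60

60


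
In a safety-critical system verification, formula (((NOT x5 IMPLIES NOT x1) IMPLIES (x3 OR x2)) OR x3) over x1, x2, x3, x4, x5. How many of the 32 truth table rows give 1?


Formula: (((NOT x5 IMPLIES NOT x1) IMPLIES (x3 OR x2)) OR x3) over 5 vars (32 rows)
Evaluate each row (x1, x2, x3, x4, x5 as bits, MSB first):
  row 0 [00000]: (((NOT 0 IMPLIES NOT 0) IMPLIES (0 OR 0)) OR 0) -> 0
  row 1 [00001]: (((NOT 1 IMPLIES NOT 0) IMPLIES (0 OR 0)) OR 0) -> 0
  row 2 [00010]: (((NOT 0 IMPLIES NOT 0) IMPLIES (0 OR 0)) OR 0) -> 0
  row 3 [00011]: (((NOT 1 IMPLIES NOT 0) IMPLIES (0 OR 0)) OR 0) -> 0
  row 4 [00100]: (((NOT 0 IMPLIES NOT 0) IMPLIES (1 OR 0)) OR 1) -> 1
  row 5 [00101]: (((NOT 1 IMPLIES NOT 0) IMPLIES (1 OR 0)) OR 1) -> 1
  row 6 [00110]: (((NOT 0 IMPLIES NOT 0) IMPLIES (1 OR 0)) OR 1) -> 1
  row 7 [00111]: (((NOT 1 IMPLIES NOT 0) IMPLIES (1 OR 0)) OR 1) -> 1
  row 8 [01000]: (((NOT 0 IMPLIES NOT 0) IMPLIES (0 OR 1)) OR 0) -> 1
  row 9 [01001]: (((NOT 1 IMPLIES NOT 0) IMPLIES (0 OR 1)) OR 0) -> 1
  row 10 [01010]: (((NOT 0 IMPLIES NOT 0) IMPLIES (0 OR 1)) OR 0) -> 1
  row 11 [01011]: (((NOT 1 IMPLIES NOT 0) IMPLIES (0 OR 1)) OR 0) -> 1
  row 12 [01100]: (((NOT 0 IMPLIES NOT 0) IMPLIES (1 OR 1)) OR 1) -> 1
  row 13 [01101]: (((NOT 1 IMPLIES NOT 0) IMPLIES (1 OR 1)) OR 1) -> 1
  row 14 [01110]: (((NOT 0 IMPLIES NOT 0) IMPLIES (1 OR 1)) OR 1) -> 1
  row 15 [01111]: (((NOT 1 IMPLIES NOT 0) IMPLIES (1 OR 1)) OR 1) -> 1
  row 16 [10000]: (((NOT 0 IMPLIES NOT 1) IMPLIES (0 OR 0)) OR 0) -> 1
  row 17 [10001]: (((NOT 1 IMPLIES NOT 1) IMPLIES (0 OR 0)) OR 0) -> 0
  row 18 [10010]: (((NOT 0 IMPLIES NOT 1) IMPLIES (0 OR 0)) OR 0) -> 1
  row 19 [10011]: (((NOT 1 IMPLIES NOT 1) IMPLIES (0 OR 0)) OR 0) -> 0
  row 20 [10100]: (((NOT 0 IMPLIES NOT 1) IMPLIES (1 OR 0)) OR 1) -> 1
  row 21 [10101]: (((NOT 1 IMPLIES NOT 1) IMPLIES (1 OR 0)) OR 1) -> 1
  row 22 [10110]: (((NOT 0 IMPLIES NOT 1) IMPLIES (1 OR 0)) OR 1) -> 1
  row 23 [10111]: (((NOT 1 IMPLIES NOT 1) IMPLIES (1 OR 0)) OR 1) -> 1
  row 24 [11000]: (((NOT 0 IMPLIES NOT 1) IMPLIES (0 OR 1)) OR 0) -> 1
  row 25 [11001]: (((NOT 1 IMPLIES NOT 1) IMPLIES (0 OR 1)) OR 0) -> 1
  row 26 [11010]: (((NOT 0 IMPLIES NOT 1) IMPLIES (0 OR 1)) OR 0) -> 1
  row 27 [11011]: (((NOT 1 IMPLIES NOT 1) IMPLIES (0 OR 1)) OR 0) -> 1
  row 28 [11100]: (((NOT 0 IMPLIES NOT 1) IMPLIES (1 OR 1)) OR 1) -> 1
  row 29 [11101]: (((NOT 1 IMPLIES NOT 1) IMPLIES (1 OR 1)) OR 1) -> 1
  row 30 [11110]: (((NOT 0 IMPLIES NOT 1) IMPLIES (1 OR 1)) OR 1) -> 1
  row 31 [11111]: (((NOT 1 IMPLIES NOT 1) IMPLIES (1 OR 1)) OR 1) -> 1
Full result column, 8 rows per line (x1,x2 fixed per line; x3,x4,x5 runs 000..111 left to right):
  rows 0-7 [x1,x2=00]: 00001111  (ones: 4)
  rows 8-15 [x1,x2=01]: 11111111  (ones: 8)
  rows 16-23 [x1,x2=10]: 10101111  (ones: 6)
  rows 24-31 [x1,x2=11]: 11111111  (ones: 8)
Count of 1-rows = 4+8+6+8 = 26

26


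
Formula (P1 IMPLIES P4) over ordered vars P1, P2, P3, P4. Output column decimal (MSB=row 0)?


Formula: (P1 IMPLIES P4) over P1, P2, P3, P4 (16 rows)
Evaluate each row (bits = P1,P2,P3,P4, MSB first):
  row 0 [0000]: (0 IMPLIES 0) -> 1
  row 1 [0001]: (0 IMPLIES 1) -> 1
  row 2 [0010]: (0 IMPLIES 0) -> 1
  row 3 [0011]: (0 IMPLIES 1) -> 1
  row 4 [0100]: (0 IMPLIES 0) -> 1
  row 5 [0101]: (0 IMPLIES 1) -> 1
  row 6 [0110]: (0 IMPLIES 0) -> 1
  row 7 [0111]: (0 IMPLIES 1) -> 1
  row 8 [1000]: (1 IMPLIES 0) -> 0
  row 9 [1001]: (1 IMPLIES 1) -> 1
  row 10 [1010]: (1 IMPLIES 0) -> 0
  row 11 [1011]: (1 IMPLIES 1) -> 1
  row 12 [1100]: (1 IMPLIES 0) -> 0
  row 13 [1101]: (1 IMPLIES 1) -> 1
  row 14 [1110]: (1 IMPLIES 0) -> 0
  row 15 [1111]: (1 IMPLIES 1) -> 1
Full result column, 4 rows per line (P1,P2 fixed per line; P3,P4 runs 00..11 left to right):
  rows 0-3 [P1,P2=00]: 1111  = hex F
  rows 4-7 [P1,P2=01]: 1111  = hex F
  rows 8-11 [P1,P2=10]: 0101  = hex 5
  rows 12-15 [P1,P2=11]: 0101  = hex 5
Output column (row 0 .. row 15) = 1111111101010101
Output column grouped in 4s = 1111 1111 0101 0101 = 0xFF55
Convert to decimal digit by digit (value = value*16 + digit):
  F -> 15
  15*16 + 15 (F) = 255
  255*16 + 5 = 4085
  4085*16 + 5 = 65365
Decimal = 65365

65365


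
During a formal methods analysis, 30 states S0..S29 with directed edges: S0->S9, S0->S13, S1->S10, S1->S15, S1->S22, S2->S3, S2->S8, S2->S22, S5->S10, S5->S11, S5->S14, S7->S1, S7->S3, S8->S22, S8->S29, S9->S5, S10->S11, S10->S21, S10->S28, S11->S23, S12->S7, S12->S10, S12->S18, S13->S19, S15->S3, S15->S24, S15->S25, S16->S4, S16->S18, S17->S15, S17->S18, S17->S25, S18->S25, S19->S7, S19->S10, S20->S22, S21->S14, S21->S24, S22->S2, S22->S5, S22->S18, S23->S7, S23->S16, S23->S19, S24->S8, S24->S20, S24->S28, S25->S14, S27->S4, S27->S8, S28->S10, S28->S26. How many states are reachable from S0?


BFS from S0:
  layer 0: {S0}
  layer 1: {S9, S13}
  layer 2: {S5, S19}
  layer 3: {S7, S10, S11, S14}
  layer 4: {S1, S3, S21, S23, S28}
  layer 5: {S15, S16, S22, S24, S26}
  layer 6: {S2, S4, S8, S18, S20, S25}
  layer 7: {S29}
Reachable set: {S0, S1, S2, S3, S4, S5, S7, S8, S9, S10, S11, S13, S14, S15, S16, S18, S19, S20, S21, S22, S23, S24, S25, S26, S28, S29}
Count = 26

26


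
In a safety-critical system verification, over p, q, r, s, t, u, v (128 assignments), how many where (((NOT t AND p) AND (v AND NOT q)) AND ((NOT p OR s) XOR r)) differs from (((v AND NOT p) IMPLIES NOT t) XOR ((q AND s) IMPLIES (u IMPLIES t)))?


F1 = (((NOT t AND p) AND (v AND NOT q)) AND ((NOT p OR s) XOR r))
F2 = (((v AND NOT p) IMPLIES NOT t) XOR ((q AND s) IMPLIES (u IMPLIES t)))
Evaluate both on each of 128 rows (bits = p,q,r,s,t,u,v):
  row 0 [0000000]: F1=0 F2=0 -> 0
  row 1 [0000001]: F1=0 F2=0 -> 0
  row 2 [0000010]: F1=0 F2=0 -> 0
  row 3 [0000011]: F1=0 F2=0 -> 0
  row 4 [0000100]: F1=0 F2=0 -> 0
  (every remaining row is evaluated the same way; all 128 results are listed next)
Full result column, 8 rows per line (p,q,r,s fixed per line; t,u,v runs 000..111 left to right):
  rows 0-7 [p,q,r,s=0000]: 00000101  (ones: 2)
  rows 8-15 [p,q,r,s=0001]: 00000101  (ones: 2)
  rows 16-23 [p,q,r,s=0010]: 00000101  (ones: 2)
  rows 24-31 [p,q,r,s=0011]: 00000101  (ones: 2)
  rows 32-39 [p,q,r,s=0100]: 00000101  (ones: 2)
  rows 40-47 [p,q,r,s=0101]: 00110101  (ones: 4)
  rows 48-55 [p,q,r,s=0110]: 00000101  (ones: 2)
  rows 56-63 [p,q,r,s=0111]: 00110101  (ones: 4)
  rows 64-71 [p,q,r,s=1000]: 00000000  (ones: 0)
  rows 72-79 [p,q,r,s=1001]: 01010000  (ones: 2)
  rows 80-87 [p,q,r,s=1010]: 01010000  (ones: 2)
  rows 88-95 [p,q,r,s=1011]: 00000000  (ones: 0)
  rows 96-103 [p,q,r,s=1100]: 00000000  (ones: 0)
  rows 104-111 [p,q,r,s=1101]: 00110000  (ones: 2)
  rows 112-119 [p,q,r,s=1110]: 00000000  (ones: 0)
  rows 120-127 [p,q,r,s=1111]: 00110000  (ones: 2)
Disagreements = 2+2+2+2+2+4+2+4+0+2+2+0+0+2+0+2 = 28

28


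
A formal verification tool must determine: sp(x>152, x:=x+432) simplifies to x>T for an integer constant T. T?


Formula: sp(P, x:=E) = exists old_x. (x = E[old_x/x]) AND P[old_x/x] (old_x is the value of x before the assignment; eliminate old_x by solving x = E[old_x/x] for old_x)
Step 1: Precondition P: x>152, i.e. old_x > 152
Step 2: Assignment gives x = old_x + 432, so old_x = x - 432
Step 3: Substitute into P: x - 432 > 152
Step 4: Simplify: x > 152+432 = 584

584


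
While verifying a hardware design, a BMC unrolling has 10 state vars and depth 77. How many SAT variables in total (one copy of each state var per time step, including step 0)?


BMC unrolls to depth k, creating one copy of each state var for steps 0..k.
Step count = 77 + 1 = 78 (steps 0 through 77)
Vars per step = 10
Total = 10 * 78 = 780

780


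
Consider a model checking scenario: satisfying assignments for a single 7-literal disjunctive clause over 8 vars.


Step 1: Total=2^8=256
Step 2: Unsat when all 7 false: 2^1=2
Step 3: Sat=256-2=254

254


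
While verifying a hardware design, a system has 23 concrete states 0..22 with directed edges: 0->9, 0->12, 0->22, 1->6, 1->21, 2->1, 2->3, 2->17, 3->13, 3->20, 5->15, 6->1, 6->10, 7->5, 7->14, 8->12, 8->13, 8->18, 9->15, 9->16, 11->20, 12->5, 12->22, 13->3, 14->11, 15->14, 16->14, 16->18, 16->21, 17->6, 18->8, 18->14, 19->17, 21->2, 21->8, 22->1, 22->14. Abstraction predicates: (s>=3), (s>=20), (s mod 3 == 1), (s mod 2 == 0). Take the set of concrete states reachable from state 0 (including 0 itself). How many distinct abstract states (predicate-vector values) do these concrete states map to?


BFS from 0:
Concrete reachable: {0, 1, 2, 3, 5, 6, 8, 9, 10, 11, 12, 13, 14, 15, 16, 17, 18, 20, 21, 22}
Abstract via predicates (s>=3), (s>=20), (s mod 3 == 1), (s mod 2 == 0):
  (0,0,0,1) <- {0, 2}
  (0,0,1,0) <- {1}
  (1,0,0,0) <- {3, 5, 9, 11, 15, 17}
  (1,0,0,1) <- {6, 8, 12, 14, 18}
  (1,0,1,0) <- {13}
  (1,0,1,1) <- {10, 16}
  (1,1,0,0) <- {21}
  (1,1,0,1) <- {20}
  (1,1,1,1) <- {22}
Distinct abstract states = 9

9


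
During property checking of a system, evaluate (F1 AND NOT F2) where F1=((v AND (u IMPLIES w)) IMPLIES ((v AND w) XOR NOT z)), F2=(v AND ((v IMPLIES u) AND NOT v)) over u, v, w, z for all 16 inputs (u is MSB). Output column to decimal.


F1 = ((v AND (u IMPLIES w)) IMPLIES ((v AND w) XOR NOT z))
F2 = (v AND ((v IMPLIES u) AND NOT v))
Counterexample to F1=>F2 is where F1=1 and F2=0.
Evaluate each row (bits = u,v,w,z, MSB first):
  row 0 [0000]: F1=1 F2=0 -> F1&~F2 -> 1
  row 1 [0001]: F1=1 F2=0 -> F1&~F2 -> 1
  row 2 [0010]: F1=1 F2=0 -> F1&~F2 -> 1
  row 3 [0011]: F1=1 F2=0 -> F1&~F2 -> 1
  row 4 [0100]: F1=1 F2=0 -> F1&~F2 -> 1
  row 5 [0101]: F1=0 F2=0 -> F1&~F2 -> 0
  row 6 [0110]: F1=0 F2=0 -> F1&~F2 -> 0
  row 7 [0111]: F1=1 F2=0 -> F1&~F2 -> 1
  row 8 [1000]: F1=1 F2=0 -> F1&~F2 -> 1
  row 9 [1001]: F1=1 F2=0 -> F1&~F2 -> 1
  row 10 [1010]: F1=1 F2=0 -> F1&~F2 -> 1
  row 11 [1011]: F1=1 F2=0 -> F1&~F2 -> 1
  row 12 [1100]: F1=1 F2=0 -> F1&~F2 -> 1
  row 13 [1101]: F1=1 F2=0 -> F1&~F2 -> 1
  row 14 [1110]: F1=0 F2=0 -> F1&~F2 -> 0
  row 15 [1111]: F1=1 F2=0 -> F1&~F2 -> 1
Full result column, 4 rows per line (u,v fixed per line; w,z runs 00..11 left to right):
  rows 0-3 [u,v=00]: 1111  = hex F
  rows 4-7 [u,v=01]: 1001  = hex 9
  rows 8-11 [u,v=10]: 1111  = hex F
  rows 12-15 [u,v=11]: 1101  = hex D
Counterexample vector (row 0 .. row 15) = 1111100111111101
Output column grouped in 4s = 1111 1001 1111 1101 = 0xF9FD
Convert to decimal digit by digit (value = value*16 + digit):
  F -> 15
  15*16 + 9 = 249
  249*16 + 15 (F) = 3999
  3999*16 + 13 (D) = 63997
Decimal = 63997

63997


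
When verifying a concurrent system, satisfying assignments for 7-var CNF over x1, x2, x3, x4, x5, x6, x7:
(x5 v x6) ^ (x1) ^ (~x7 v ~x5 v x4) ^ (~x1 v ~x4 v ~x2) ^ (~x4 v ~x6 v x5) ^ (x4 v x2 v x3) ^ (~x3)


CNF with 7 clauses over 7 vars (128 assignments).
An assignment satisfies CNF iff every clause has >=1 true literal.
Check each row (bits = x1,x2,x3,x4,x5,x6,x7; clause T/F shown):
  row 0 [0000000]: clauses=FFTTTFT -> 0
  row 1 [0000001]: clauses=FFTTTFT -> 0
  row 2 [0000010]: clauses=TFTTTFT -> 0
  row 3 [0000011]: clauses=TFTTTFT -> 0
  row 4 [0000100]: clauses=TFTTTFT -> 0
  (every remaining row is evaluated the same way; all 128 results are listed next)
Full result column, 8 rows per line (x1,x2,x3,x4 fixed per line; x5,x6,x7 runs 000..111 left to right):
  rows 0-7 [x1,x2,x3,x4=0000]: 00000000  (ones: 0)
  rows 8-15 [x1,x2,x3,x4=0001]: 00000000  (ones: 0)
  rows 16-23 [x1,x2,x3,x4=0010]: 00000000  (ones: 0)
  rows 24-31 [x1,x2,x3,x4=0011]: 00000000  (ones: 0)
  rows 32-39 [x1,x2,x3,x4=0100]: 00000000  (ones: 0)
  rows 40-47 [x1,x2,x3,x4=0101]: 00000000  (ones: 0)
  rows 48-55 [x1,x2,x3,x4=0110]: 00000000  (ones: 0)
  rows 56-63 [x1,x2,x3,x4=0111]: 00000000  (ones: 0)
  rows 64-71 [x1,x2,x3,x4=1000]: 00000000  (ones: 0)
  rows 72-79 [x1,x2,x3,x4=1001]: 00001111  (ones: 4)
  rows 80-87 [x1,x2,x3,x4=1010]: 00000000  (ones: 0)
  rows 88-95 [x1,x2,x3,x4=1011]: 00000000  (ones: 0)
  rows 96-103 [x1,x2,x3,x4=1100]: 00111010  (ones: 4)
  rows 104-111 [x1,x2,x3,x4=1101]: 00000000  (ones: 0)
  rows 112-119 [x1,x2,x3,x4=1110]: 00000000  (ones: 0)
  rows 120-127 [x1,x2,x3,x4=1111]: 00000000  (ones: 0)
Satisfying assignments = 0+0+0+0+0+0+0+0+0+4+0+0+4+0+0+0 = 8

8


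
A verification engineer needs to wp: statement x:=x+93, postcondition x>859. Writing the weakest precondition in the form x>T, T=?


Formula: wp(x:=E, P) = P[E/x] (substitute E for x in postcondition)
Step 1: Postcondition: x>859
Step 2: Substitute x+93 for x: x+93>859
Step 3: Solve for x: x > 859-93 = 766

766


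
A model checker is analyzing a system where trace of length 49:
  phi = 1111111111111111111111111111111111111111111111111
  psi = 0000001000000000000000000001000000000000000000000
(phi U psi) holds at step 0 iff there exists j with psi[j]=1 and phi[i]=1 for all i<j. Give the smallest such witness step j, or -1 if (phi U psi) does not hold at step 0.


(phi U psi) at 0: need smallest j with psi[j]=1 and phi[i]=1 for all i in [0,j).
Scan from step 0:
  step 0: phi=1, psi=0 -> continue
  step 1: phi=1, psi=0 -> continue
  step 2: phi=1, psi=0 -> continue
  step 3: phi=1, psi=0 -> continue
  step 6: psi=1 and phi held for [0,6) -> witness found
Witness step = 6

6


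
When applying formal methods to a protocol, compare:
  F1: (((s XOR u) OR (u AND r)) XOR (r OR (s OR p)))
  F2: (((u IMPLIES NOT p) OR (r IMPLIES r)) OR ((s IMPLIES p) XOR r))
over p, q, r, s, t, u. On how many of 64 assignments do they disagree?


F1 = (((s XOR u) OR (u AND r)) XOR (r OR (s OR p)))
F2 = (((u IMPLIES NOT p) OR (r IMPLIES r)) OR ((s IMPLIES p) XOR r))
Evaluate both on each of 64 rows (bits = p,q,r,s,t,u):
  row 0 [000000]: F1=0 F2=1 (differ) -> 1
  row 1 [000001]: F1=1 F2=1 -> 0
  row 2 [000010]: F1=0 F2=1 (differ) -> 1
  row 3 [000011]: F1=1 F2=1 -> 0
  row 4 [000100]: F1=0 F2=1 (differ) -> 1
  (every remaining row is evaluated the same way; all 64 results are listed next)
Full result column, 8 rows per line (p,q,r fixed per line; s,t,u runs 000..111 left to right):
  rows 0-7 [p,q,r=000]: 10101010  (ones: 4)
  rows 8-15 [p,q,r=001]: 01011111  (ones: 6)
  rows 16-23 [p,q,r=010]: 10101010  (ones: 4)
  rows 24-31 [p,q,r=011]: 01011111  (ones: 6)
  rows 32-39 [p,q,r=100]: 01011010  (ones: 4)
  rows 40-47 [p,q,r=101]: 01011111  (ones: 6)
  rows 48-55 [p,q,r=110]: 01011010  (ones: 4)
  rows 56-63 [p,q,r=111]: 01011111  (ones: 6)
Disagreements = 4+6+4+6+4+6+4+6 = 40

40


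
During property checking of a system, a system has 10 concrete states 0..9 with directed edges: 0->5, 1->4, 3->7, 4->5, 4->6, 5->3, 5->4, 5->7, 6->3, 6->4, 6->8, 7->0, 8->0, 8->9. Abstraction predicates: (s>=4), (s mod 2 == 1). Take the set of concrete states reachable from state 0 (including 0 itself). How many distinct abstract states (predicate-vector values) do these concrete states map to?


BFS from 0:
Concrete reachable: {0, 3, 4, 5, 6, 7, 8, 9}
Abstract via predicates (s>=4), (s mod 2 == 1):
  (0,0) <- {0}
  (0,1) <- {3}
  (1,0) <- {4, 6, 8}
  (1,1) <- {5, 7, 9}
Distinct abstract states = 4

4


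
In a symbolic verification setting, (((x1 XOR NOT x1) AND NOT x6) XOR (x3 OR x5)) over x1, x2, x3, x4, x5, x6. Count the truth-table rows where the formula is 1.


Formula: (((x1 XOR NOT x1) AND NOT x6) XOR (x3 OR x5)) over 6 vars (64 rows)
Evaluate each row (x1, x2, x3, x4, x5, x6 as bits, MSB first):
  row 0 [000000]: (((0 XOR NOT 0) AND NOT 0) XOR (0 OR 0)) -> 1
  row 1 [000001]: (((0 XOR NOT 0) AND NOT 1) XOR (0 OR 0)) -> 0
  row 2 [000010]: (((0 XOR NOT 0) AND NOT 0) XOR (0 OR 1)) -> 0
  row 3 [000011]: (((0 XOR NOT 0) AND NOT 1) XOR (0 OR 1)) -> 1
  row 4 [000100]: (((0 XOR NOT 0) AND NOT 0) XOR (0 OR 0)) -> 1
  (every remaining row is evaluated the same way; all 64 results are listed next)
Full result column, 8 rows per line (x1,x2,x3 fixed per line; x4,x5,x6 runs 000..111 left to right):
  rows 0-7 [x1,x2,x3=000]: 10011001  (ones: 4)
  rows 8-15 [x1,x2,x3=001]: 01010101  (ones: 4)
  rows 16-23 [x1,x2,x3=010]: 10011001  (ones: 4)
  rows 24-31 [x1,x2,x3=011]: 01010101  (ones: 4)
  rows 32-39 [x1,x2,x3=100]: 10011001  (ones: 4)
  rows 40-47 [x1,x2,x3=101]: 01010101  (ones: 4)
  rows 48-55 [x1,x2,x3=110]: 10011001  (ones: 4)
  rows 56-63 [x1,x2,x3=111]: 01010101  (ones: 4)
Count of 1-rows = 4+4+4+4+4+4+4+4 = 32

32


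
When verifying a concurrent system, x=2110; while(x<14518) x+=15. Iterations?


Step 1: x goes from 2110 toward 14518 by 15; the body runs while x<14518, so iterations = ceil((bound-start)/step)
Step 2: Distance=12408
Step 3: ceil(12408/15)=828

828


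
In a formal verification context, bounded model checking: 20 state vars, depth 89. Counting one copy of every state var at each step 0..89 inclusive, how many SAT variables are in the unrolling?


BMC unrolls to depth k, creating one copy of each state var for steps 0..k.
Step count = 89 + 1 = 90 (steps 0 through 89)
Vars per step = 20
Total = 20 * 90 = 1800

1800
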